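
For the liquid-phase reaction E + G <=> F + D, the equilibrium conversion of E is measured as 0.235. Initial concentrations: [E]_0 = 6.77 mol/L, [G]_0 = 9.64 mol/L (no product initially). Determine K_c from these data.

K_c = 0.0607

Let X = conversion of E.
Concentrations: [E] = 6.77 − 6.77X; [G] = 9.64 − 6.77X; [F] = 6.77X; [D] = 6.77X.
At X = 0.235: [E] = 5.18, [G] = 8.05, [F] = 1.59, [D] = 1.59.
K_c = [F] [D] / ([E] [G]) = 0.0607.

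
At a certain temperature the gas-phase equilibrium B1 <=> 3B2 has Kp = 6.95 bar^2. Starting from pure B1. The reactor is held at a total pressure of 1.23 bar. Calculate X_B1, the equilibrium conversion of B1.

X = 0.674

Take 1 mol B1 as basis and let X be its fractional conversion, so ξ = X.
Moles: n_B1 = 1 − X; n_B2 = 3X.
n_T = Σnᵢ = 1 + 2X.
Mole fractions y_i = n_i/n_T; Kp = p_B2^3 / (p_B1) with p_i = y_i·P.
Setting this equal to 6.95 bar^2 and taking the physical root (0 < X < 1) gives X = 0.674.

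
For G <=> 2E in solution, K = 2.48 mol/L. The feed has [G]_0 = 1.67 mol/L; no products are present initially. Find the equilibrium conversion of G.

X = 0.451

Let X = conversion of G; extent ξ = 1.67·X mol/L.
Concentrations: [G] = 1.67 − 1.67X; [E] = 3.34X.
K = [E]^2 / ([G]).
Equating to 2.48 mol/L: the physical root is X = 0.451.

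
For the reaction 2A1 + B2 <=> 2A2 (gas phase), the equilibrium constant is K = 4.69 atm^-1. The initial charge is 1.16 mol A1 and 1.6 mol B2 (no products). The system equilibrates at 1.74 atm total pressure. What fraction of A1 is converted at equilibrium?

Basis: 1.16 mol A1 initially; let X = conversion of A1. Extent ξ = 0.58X.
Mole table: n_A1 = 1.16 − 1.16X; n_B2 = 1.6 − 0.58X; n_A2 = 1.16X.
Summing: n_T = 2.76 − 0.58X.
With p_i = (n_i/n_T)P, K = p_A2^2 / (p_A1^2 p_B2).
Equating to 4.69 atm^-1 and solving on 0 < X < 1: X = 0.671.

X = 0.671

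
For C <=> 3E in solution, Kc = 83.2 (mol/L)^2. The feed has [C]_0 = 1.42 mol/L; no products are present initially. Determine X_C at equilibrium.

X = 0.738

Let X = conversion of C; extent ξ = 1.42·X mol/L.
Concentrations: [C] = 1.42 − 1.42X; [E] = 4.26X.
Kc = [E]^3 / ([C]).
Equating to 83.2 (mol/L)^2: the physical root is X = 0.738.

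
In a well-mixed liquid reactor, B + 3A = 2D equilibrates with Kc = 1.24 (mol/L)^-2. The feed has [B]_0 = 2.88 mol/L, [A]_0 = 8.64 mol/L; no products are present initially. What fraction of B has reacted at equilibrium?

Let X = conversion of B; extent ξ = 2.88·X mol/L.
Concentrations: [B] = 2.88 − 2.88X; [A] = 8.64 − 8.64X; [D] = 5.76X.
Kc = [D]^2 / ([B] [A]^3).
This equals 1.24 at X = 0.708 (the root in 0 < X < 1).

X = 0.708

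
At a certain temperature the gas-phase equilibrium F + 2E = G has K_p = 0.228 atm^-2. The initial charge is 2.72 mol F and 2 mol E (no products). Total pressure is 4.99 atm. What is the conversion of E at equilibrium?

Take 2 mol E as basis and let X be its fractional conversion, so ξ = X.
At extent ξ: n_F = 2.72 − X; n_E = 2 − 2X; n_G = X.
Total moles n_T = 4.72 − 2X.
Mole fractions y_i = n_i/n_T; K_p = p_G / (p_F p_E^2) with p_i = y_i·P.
Setting this equal to 0.228 atm^-2 and taking the physical root (0 < X < 1) gives X = 0.606.

X = 0.606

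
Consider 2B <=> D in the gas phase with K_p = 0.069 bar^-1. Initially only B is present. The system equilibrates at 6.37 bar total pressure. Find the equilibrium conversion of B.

X = 0.398

Basis: 1 mol B initially; let X = conversion of B. Extent ξ = 0.5X.
Mole table: n_B = 1 − X; n_D = 0.5X.
Total moles n_T = 1 − 0.5X.
Mole fractions y_i = n_i/n_T; K_p = p_D / (p_B^2) with p_i = y_i·P.
Equating to 0.069 bar^-1 and solving on 0 < X < 1: X = 0.398.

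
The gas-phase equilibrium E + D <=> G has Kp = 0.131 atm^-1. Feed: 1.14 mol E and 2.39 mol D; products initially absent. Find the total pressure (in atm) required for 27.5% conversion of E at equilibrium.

Let X = conversion of E (basis 1.14 mol E); extent of reaction ξ = 1.14X.
Species balance: n_E = 1.14 − 1.14X; n_D = 2.39 − 1.14X; n_G = 1.14X.
Summing: n_T = 3.53 − 1.14X.
Kp = p_G / (p_E p_D) with p_i = (n_i/n_T)·P.
At X = 0.275: the mole-fraction product g(X) = Π y_i^ν_i = 0.5876. Since Kp = g(X)·P^{-1}, P = (g/Kp)^(1/1) = (0.5876/0.131)^(1/1) = 4.49 atm.

P = 4.49 atm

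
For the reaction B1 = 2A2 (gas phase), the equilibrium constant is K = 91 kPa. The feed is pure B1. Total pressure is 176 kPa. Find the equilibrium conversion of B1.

X = 0.338

Take 1 mol B1 as basis and let X be its fractional conversion, so ξ = X.
Mole table: n_B1 = 1 − X; n_A2 = 2X.
Summing: n_T = 1 + X.
Mole fractions y_i = n_i/n_T; K = p_A2^2 / (p_B1) with p_i = y_i·P.
Equating to 91 kPa and solving on 0 < X < 1: X = 0.338.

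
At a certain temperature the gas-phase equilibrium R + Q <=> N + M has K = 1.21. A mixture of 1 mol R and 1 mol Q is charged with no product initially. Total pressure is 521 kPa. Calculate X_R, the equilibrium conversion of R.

Take 1 mol R as basis and let X be its fractional conversion, so ξ = X.
Species balance: n_R = 1 − X; n_Q = 1 − X; n_N = X; n_M = X.
n_T stays at 2 (no change in mole number).
With p_i = (n_i/n_T)P, K = p_N p_M / (p_R p_Q).
Setting this equal to 1.21 and taking the physical root (0 < X < 1) gives X = 0.524.

X = 0.524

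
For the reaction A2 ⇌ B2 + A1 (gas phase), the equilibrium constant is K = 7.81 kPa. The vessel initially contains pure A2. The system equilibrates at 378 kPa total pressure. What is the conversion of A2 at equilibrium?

Take 1 mol A2 as basis and let X be its fractional conversion, so ξ = X.
Mole table: n_A2 = 1 − X; n_B2 = X; n_A1 = X.
Summing: n_T = 1 + X.
y_i = n_i/n_T, p_i = y_i·P. K = p_B2 p_A1 / (p_A2).
Equating to 7.81 kPa and solving on 0 < X < 1: X = 0.142.

X = 0.142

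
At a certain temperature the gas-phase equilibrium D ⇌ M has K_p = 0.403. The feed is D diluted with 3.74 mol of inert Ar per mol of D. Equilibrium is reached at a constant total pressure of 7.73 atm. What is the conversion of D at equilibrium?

Basis: 1 mol D initially; let X = conversion of D. Extent ξ = X.
Species balance: n_D = 1 − X; n_M = X; n_I = 3.74 (inert).
Since Δν = 0, n_T = 4.74 throughout.
With p_i = (n_i/n_T)P, K_p = p_M / (p_D).
Equating to 0.403 and solving on 0 < X < 1: X = 0.287.

X = 0.287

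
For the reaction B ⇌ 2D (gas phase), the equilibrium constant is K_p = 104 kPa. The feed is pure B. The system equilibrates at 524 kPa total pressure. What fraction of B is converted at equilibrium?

X = 0.217

Take 1 mol B as basis and let X be its fractional conversion, so ξ = X.
Mole table: n_B = 1 − X; n_D = 2X.
Total moles n_T = 1 + X.
Mole fractions y_i = n_i/n_T; K_p = p_D^2 / (p_B) with p_i = y_i·P.
Equating to 104 kPa and solving on 0 < X < 1: X = 0.217.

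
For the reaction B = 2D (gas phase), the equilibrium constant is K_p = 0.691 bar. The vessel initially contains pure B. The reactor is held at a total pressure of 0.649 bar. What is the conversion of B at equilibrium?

X = 0.458

Take 1 mol B as basis and let X be its fractional conversion, so ξ = X.
Mole table: n_B = 1 − X; n_D = 2X.
n_T = Σnᵢ = 1 + X.
Mole fractions y_i = n_i/n_T; K_p = p_D^2 / (p_B) with p_i = y_i·P.
This yields a degree-2 equation in X; solving on (0,1), X = 0.458.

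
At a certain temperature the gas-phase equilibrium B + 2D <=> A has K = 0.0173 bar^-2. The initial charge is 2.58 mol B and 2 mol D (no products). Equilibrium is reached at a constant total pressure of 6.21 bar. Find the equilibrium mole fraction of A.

y_A = 0.054

Take 2 mol D as basis and let X be its fractional conversion, so ξ = X.
Species balance: n_B = 2.58 − X; n_D = 2 − 2X; n_A = X.
Total moles n_T = 4.58 − 2X.
With p_i = (n_i/n_T)P, K = p_A / (p_B p_D^2).
Setting this equal to 0.0173 bar^-2 and taking the physical root (0 < X < 1) gives X = 0.222.
Then n_A = 0.222, n_T = 4.14, so y_A = 0.054.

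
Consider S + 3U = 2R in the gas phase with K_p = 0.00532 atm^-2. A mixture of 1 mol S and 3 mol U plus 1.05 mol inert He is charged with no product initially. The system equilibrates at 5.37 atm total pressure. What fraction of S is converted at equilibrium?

X = 0.154

Basis: 1 mol S initially; let X = conversion of S. Extent ξ = X.
Mole table: n_S = 1 − X; n_U = 3 − 3X; n_R = 2X; n_I = 1.05 (inert).
Summing: n_T = 5.05 − 2X.
y_i = n_i/n_T, p_i = y_i·P. K_p = p_R^2 / (p_S p_U^3).
Equating to 0.00532 atm^-2 and solving on 0 < X < 1: X = 0.154.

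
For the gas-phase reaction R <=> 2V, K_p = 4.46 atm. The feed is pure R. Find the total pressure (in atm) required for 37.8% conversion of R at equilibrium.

Basis: 1 mol R initially; let X = conversion of R. Extent ξ = X.
Species balance: n_R = 1 − X; n_V = 2X.
Total moles n_T = 1 + X.
K_p = p_V^2 / (p_R) with p_i = (n_i/n_T)·P.
At X = 0.378: the mole-fraction product g(X) = Π y_i^ν_i = 0.6668. Since K_p = g(X)·P^{1}, P = (K_p/g)^(1/1) = (4.46/0.6668)^(1/1) = 6.69 atm.

P = 6.69 atm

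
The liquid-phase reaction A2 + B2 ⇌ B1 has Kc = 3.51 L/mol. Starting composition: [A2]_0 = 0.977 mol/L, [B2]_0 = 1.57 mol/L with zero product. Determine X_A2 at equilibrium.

Let X = conversion of A2; extent ξ = 0.977·X mol/L.
Concentrations: [A2] = 0.977 − 0.977X; [B2] = 1.57 − 0.977X; [B1] = 0.977X.
Kc = [B1] / ([A2] [B2]).
This equals 3.51 at X = 0.747 (the root in 0 < X < 1).

X = 0.747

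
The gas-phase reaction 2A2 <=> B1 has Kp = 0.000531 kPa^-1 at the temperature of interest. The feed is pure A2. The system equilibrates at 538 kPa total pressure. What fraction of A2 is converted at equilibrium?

Let X = conversion of A2 (basis 1 mol A2); extent of reaction ξ = 0.5X.
Moles: n_A2 = 1 − X; n_B1 = 0.5X.
Total moles n_T = 1 − 0.5X.
y_i = n_i/n_T, p_i = y_i·P. Kp = p_B1 / (p_A2^2).
Equating to 0.000531 kPa^-1 and solving on 0 < X < 1: X = 0.317.

X = 0.317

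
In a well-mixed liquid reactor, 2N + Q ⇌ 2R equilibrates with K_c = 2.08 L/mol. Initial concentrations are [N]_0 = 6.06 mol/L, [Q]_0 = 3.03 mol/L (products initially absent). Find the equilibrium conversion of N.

Let X = conversion of N; extent ξ = 6.06X/2 mol/L.
Concentrations: [N] = 6.06 − 6.06X; [Q] = 3.03 − 3.03X; [R] = 6.06X.
K_c = [R]^2 / ([N]^2 [Q]).
This equals 2.08 at X = 0.610 (the root in 0 < X < 1).

X = 0.610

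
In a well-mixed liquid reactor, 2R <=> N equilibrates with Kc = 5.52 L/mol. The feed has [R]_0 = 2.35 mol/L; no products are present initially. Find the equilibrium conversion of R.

X = 0.822

Let X = conversion of R; extent ξ = 2.35X/2 mol/L.
Concentrations: [R] = 2.35 − 2.35X; [N] = 1.18X.
Kc = [N] / ([R]^2).
Setting equal to 5.52 and solving for X on (0,1) gives X = 0.822.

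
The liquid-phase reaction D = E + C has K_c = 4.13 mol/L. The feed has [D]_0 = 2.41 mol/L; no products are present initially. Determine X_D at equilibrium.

Let X = conversion of D; extent ξ = 2.41·X mol/L.
Concentrations: [D] = 2.41 − 2.41X; [E] = 2.41X; [C] = 2.41X.
K_c = [E] [C] / ([D]).
Setting equal to 4.13 and solving for X on (0,1) gives X = 0.708.

X = 0.708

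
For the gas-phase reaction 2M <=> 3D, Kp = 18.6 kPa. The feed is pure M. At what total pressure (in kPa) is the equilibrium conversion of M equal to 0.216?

Let X = conversion of M (basis 1 mol M); extent of reaction ξ = 0.5X.
At extent ξ: n_M = 1 − X; n_D = 1.5X.
Total moles n_T = 1 + 0.5X.
Kp = p_D^3 / (p_M^2) with p_i = (n_i/n_T)·P.
At X = 0.216: the mole-fraction product g(X) = Π y_i^ν_i = 0.04994. Since Kp = g(X)·P^{1}, P = (Kp/g)^(1/1) = (18.6/0.04994)^(1/1) = 372 kPa.

P = 372 kPa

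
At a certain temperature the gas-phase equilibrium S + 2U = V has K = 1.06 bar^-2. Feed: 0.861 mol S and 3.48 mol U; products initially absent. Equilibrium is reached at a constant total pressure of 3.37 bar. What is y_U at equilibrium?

Let X = conversion of S (basis 0.861 mol S); extent of reaction ξ = 0.861X.
Moles: n_S = 0.861 − 0.861X; n_U = 3.48 − 1.72X; n_V = 0.861X.
Summing: n_T = 4.34 − 1.72X.
y_i = n_i/n_T, p_i = y_i·P. K = p_V / (p_S p_U^2).
Setting this equal to 1.06 bar^-2 and taking the physical root (0 < X < 1) gives X = 0.855.
Then n_U = 2.01, n_T = 2.87, so y_U = 0.700.

y_U = 0.700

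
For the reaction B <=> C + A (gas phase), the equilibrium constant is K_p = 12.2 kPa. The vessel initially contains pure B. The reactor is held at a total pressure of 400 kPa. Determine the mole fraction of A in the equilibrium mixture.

y_A = 0.147

Take 1 mol B as basis and let X be its fractional conversion, so ξ = X.
Mole table: n_B = 1 − X; n_C = X; n_A = X.
Summing: n_T = 1 + X.
Mole fractions y_i = n_i/n_T; K_p = p_C p_A / (p_B) with p_i = y_i·P.
Substituting and setting equal to 12.2 kPa gives a polynomial in X; the root in (0,1) is X = 0.172.
Then n_A = 0.172, n_T = 1.17, so y_A = 0.147.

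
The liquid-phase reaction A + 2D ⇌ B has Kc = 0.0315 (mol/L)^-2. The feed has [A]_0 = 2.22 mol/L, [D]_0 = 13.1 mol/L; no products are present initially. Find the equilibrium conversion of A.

X = 0.750

Let X = conversion of A; extent ξ = 2.22·X mol/L.
Concentrations: [A] = 2.22 − 2.22X; [D] = 13.1 − 4.44X; [B] = 2.22X.
Kc = [B] / ([A] [D]^2).
Setting equal to 0.0315 and solving for X on (0,1) gives X = 0.750.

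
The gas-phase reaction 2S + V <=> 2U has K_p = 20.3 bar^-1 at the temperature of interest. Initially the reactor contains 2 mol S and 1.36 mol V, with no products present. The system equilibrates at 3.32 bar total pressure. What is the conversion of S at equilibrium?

X = 0.794

Let X = conversion of S (basis 2 mol S); extent of reaction ξ = X.
Species balance: n_S = 2 − 2X; n_V = 1.36 − X; n_U = 2X.
n_T = Σnᵢ = 3.36 − X.
y_i = n_i/n_T, p_i = y_i·P. K_p = p_U^2 / (p_S^2 p_V).
Substituting and setting equal to 20.3 bar^-1 gives a polynomial in X; the root in (0,1) is X = 0.794.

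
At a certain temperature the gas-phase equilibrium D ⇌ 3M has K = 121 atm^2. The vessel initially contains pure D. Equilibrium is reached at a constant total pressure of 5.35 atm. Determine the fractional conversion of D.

Basis: 1 mol D initially; let X = conversion of D. Extent ξ = X.
Mole table: n_D = 1 − X; n_M = 3X.
Total moles n_T = 1 + 2X.
Mole fractions y_i = n_i/n_T; K = p_M^3 / (p_D) with p_i = y_i·P.
This yields a degree-3 equation in X; solving on (0,1), X = 0.659.

X = 0.659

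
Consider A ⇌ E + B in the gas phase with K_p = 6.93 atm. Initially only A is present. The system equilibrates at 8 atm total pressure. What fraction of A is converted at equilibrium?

Basis: 1 mol A initially; let X = conversion of A. Extent ξ = X.
Mole table: n_A = 1 − X; n_E = X; n_B = X.
Total moles n_T = 1 + X.
y_i = n_i/n_T, p_i = y_i·P. K_p = p_E p_B / (p_A).
This yields a degree-2 equation in X; solving on (0,1), X = 0.681.

X = 0.681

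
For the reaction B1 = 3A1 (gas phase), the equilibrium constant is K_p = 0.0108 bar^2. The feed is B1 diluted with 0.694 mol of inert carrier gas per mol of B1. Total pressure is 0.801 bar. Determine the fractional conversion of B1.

X = 0.127

Basis: 1 mol B1 initially; let X = conversion of B1. Extent ξ = X.
Moles: n_B1 = 1 − X; n_A1 = 3X; n_I = 0.694 (inert).
n_T = Σnᵢ = 1.69 + 2X.
Mole fractions y_i = n_i/n_T; K_p = p_A1^3 / (p_B1) with p_i = y_i·P.
Substituting and setting equal to 0.0108 bar^2 gives a polynomial in X; the root in (0,1) is X = 0.127.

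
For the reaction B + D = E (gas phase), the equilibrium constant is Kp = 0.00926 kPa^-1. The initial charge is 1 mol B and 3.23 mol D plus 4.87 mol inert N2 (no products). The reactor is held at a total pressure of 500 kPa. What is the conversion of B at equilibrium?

X = 0.590

Take 1 mol B as basis and let X be its fractional conversion, so ξ = X.
Moles: n_B = 1 − X; n_D = 3.23 − X; n_E = X; n_I = 4.87 (inert).
Summing: n_T = 9.1 − X.
Mole fractions y_i = n_i/n_T; Kp = p_E / (p_B p_D) with p_i = y_i·P.
Equating to 0.00926 kPa^-1 and solving on 0 < X < 1: X = 0.590.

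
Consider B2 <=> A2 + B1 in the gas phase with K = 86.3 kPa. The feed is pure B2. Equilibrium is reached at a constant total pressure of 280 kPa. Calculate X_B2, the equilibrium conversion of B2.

X = 0.485

Basis: 1 mol B2 initially; let X = conversion of B2. Extent ξ = X.
Species balance: n_B2 = 1 − X; n_A2 = X; n_B1 = X.
Total moles n_T = 1 + X.
With p_i = (n_i/n_T)P, K = p_A2 p_B1 / (p_B2).
Equating to 86.3 kPa and solving on 0 < X < 1: X = 0.485.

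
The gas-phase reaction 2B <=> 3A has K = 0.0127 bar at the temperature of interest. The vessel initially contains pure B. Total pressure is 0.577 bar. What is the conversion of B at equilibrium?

Let X = conversion of B (basis 1 mol B); extent of reaction ξ = 0.5X.
Species balance: n_B = 1 − X; n_A = 1.5X.
n_T = Σnᵢ = 1 + 0.5X.
Mole fractions y_i = n_i/n_T; K = p_A^3 / (p_B^2) with p_i = y_i·P.
Equating to 0.0127 bar and solving on 0 < X < 1: X = 0.170.

X = 0.170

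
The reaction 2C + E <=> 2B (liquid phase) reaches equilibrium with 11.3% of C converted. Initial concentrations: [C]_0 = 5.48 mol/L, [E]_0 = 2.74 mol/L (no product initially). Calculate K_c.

Let X = conversion of C.
Concentrations: [C] = 5.48 − 5.48X; [E] = 2.74 − 2.74X; [B] = 5.48X.
At X = 0.113: [C] = 4.86, [E] = 2.43, [B] = 0.619.
K_c = [B]^2 / ([C]^2 [E]) = 0.00668 L/mol.

K_c = 0.00668 L/mol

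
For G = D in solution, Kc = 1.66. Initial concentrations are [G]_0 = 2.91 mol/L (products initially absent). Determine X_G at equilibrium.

X = 0.624

Let X = conversion of G; extent ξ = 2.91·X mol/L.
Concentrations: [G] = 2.91 − 2.91X; [D] = 2.91X.
Kc = [D] / ([G]).
This equals 1.66 at X = 0.624 (the root in 0 < X < 1).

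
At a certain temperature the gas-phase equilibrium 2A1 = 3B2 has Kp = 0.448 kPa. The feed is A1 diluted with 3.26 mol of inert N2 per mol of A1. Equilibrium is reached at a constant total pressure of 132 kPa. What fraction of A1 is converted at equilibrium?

Take 1 mol A1 as basis and let X be its fractional conversion, so ξ = 0.5X.
At extent ξ: n_A1 = 1 − X; n_B2 = 1.5X; n_I = 3.26 (inert).
Total moles n_T = 4.26 + 0.5X.
Mole fractions y_i = n_i/n_T; Kp = p_B2^3 / (p_A1^2) with p_i = y_i·P.
Setting this equal to 0.448 kPa and taking the physical root (0 < X < 1) gives X = 0.147.

X = 0.147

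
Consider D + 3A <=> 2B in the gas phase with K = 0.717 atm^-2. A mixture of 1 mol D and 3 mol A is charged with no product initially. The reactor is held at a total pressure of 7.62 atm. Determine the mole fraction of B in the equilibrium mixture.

Take 1 mol D as basis and let X be its fractional conversion, so ξ = X.
Mole table: n_D = 1 − X; n_A = 3 − 3X; n_B = 2X.
n_T = Σnᵢ = 4 − 2X.
With p_i = (n_i/n_T)P, K = p_B^2 / (p_D p_A^3).
This yields a degree-4 equation in X; solving on (0,1), X = 0.674.
Then n_B = 1.35, n_T = 2.65, so y_B = 0.508.

y_B = 0.508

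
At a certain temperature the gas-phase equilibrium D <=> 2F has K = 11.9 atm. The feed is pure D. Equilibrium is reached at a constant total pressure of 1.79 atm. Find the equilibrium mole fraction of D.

y_D = 0.117

Basis: 1 mol D initially; let X = conversion of D. Extent ξ = X.
Moles: n_D = 1 − X; n_F = 2X.
Summing: n_T = 1 + X.
With p_i = (n_i/n_T)P, K = p_F^2 / (p_D).
This yields a degree-2 equation in X; solving on (0,1), X = 0.790.
Then n_D = 0.21, n_T = 1.79, so y_D = 0.117.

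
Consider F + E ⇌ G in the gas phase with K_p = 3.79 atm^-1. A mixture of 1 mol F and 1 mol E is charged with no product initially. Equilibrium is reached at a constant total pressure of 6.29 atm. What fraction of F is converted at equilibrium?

X = 0.799

Let X = conversion of F (basis 1 mol F); extent of reaction ξ = X.
Moles: n_F = 1 − X; n_E = 1 − X; n_G = X.
Summing: n_T = 2 − X.
y_i = n_i/n_T, p_i = y_i·P. K_p = p_G / (p_F p_E).
Setting this equal to 3.79 atm^-1 and taking the physical root (0 < X < 1) gives X = 0.799.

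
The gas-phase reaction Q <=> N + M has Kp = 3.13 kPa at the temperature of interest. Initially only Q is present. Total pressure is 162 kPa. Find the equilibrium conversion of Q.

Let X = conversion of Q (basis 1 mol Q); extent of reaction ξ = X.
Species balance: n_Q = 1 − X; n_N = X; n_M = X.
Summing: n_T = 1 + X.
With p_i = (n_i/n_T)P, Kp = p_N p_M / (p_Q).
Equating to 3.13 kPa and solving on 0 < X < 1: X = 0.138.

X = 0.138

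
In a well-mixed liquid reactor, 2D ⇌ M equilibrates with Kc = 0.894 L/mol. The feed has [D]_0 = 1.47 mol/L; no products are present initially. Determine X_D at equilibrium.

Let X = conversion of D; extent ξ = 1.47X/2 mol/L.
Concentrations: [D] = 1.47 − 1.47X; [M] = 0.735X.
Kc = [M] / ([D]^2).
Solving Kc = 0.894 for X ∈ (0,1): X = 0.545.

X = 0.545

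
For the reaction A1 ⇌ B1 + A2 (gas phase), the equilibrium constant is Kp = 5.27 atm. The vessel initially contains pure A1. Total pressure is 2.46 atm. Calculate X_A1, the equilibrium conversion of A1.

X = 0.826

Basis: 1 mol A1 initially; let X = conversion of A1. Extent ξ = X.
At extent ξ: n_A1 = 1 − X; n_B1 = X; n_A2 = X.
Total moles n_T = 1 + X.
With p_i = (n_i/n_T)P, Kp = p_B1 p_A2 / (p_A1).
Setting this equal to 5.27 atm and taking the physical root (0 < X < 1) gives X = 0.826.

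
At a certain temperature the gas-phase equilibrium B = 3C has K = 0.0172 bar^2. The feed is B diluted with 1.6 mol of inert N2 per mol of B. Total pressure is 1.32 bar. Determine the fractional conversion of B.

X = 0.138

Take 1 mol B as basis and let X be its fractional conversion, so ξ = X.
Mole table: n_B = 1 − X; n_C = 3X; n_I = 1.6 (inert).
Summing: n_T = 2.6 + 2X.
With p_i = (n_i/n_T)P, K = p_C^3 / (p_B).
Setting this equal to 0.0172 bar^2 and taking the physical root (0 < X < 1) gives X = 0.138.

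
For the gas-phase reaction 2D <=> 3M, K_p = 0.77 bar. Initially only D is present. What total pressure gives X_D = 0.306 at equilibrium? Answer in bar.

P = 4.42 bar

Take 1 mol D as basis and let X be its fractional conversion, so ξ = 0.5X.
Mole table: n_D = 1 − X; n_M = 1.5X.
n_T = Σnᵢ = 1 + 0.5X.
K_p = p_M^3 / (p_D^2) with p_i = (n_i/n_T)·P.
At X = 0.306: the mole-fraction product g(X) = Π y_i^ν_i = 0.1741. Since K_p = g(X)·P^{1}, P = (K_p/g)^(1/1) = (0.77/0.1741)^(1/1) = 4.42 bar.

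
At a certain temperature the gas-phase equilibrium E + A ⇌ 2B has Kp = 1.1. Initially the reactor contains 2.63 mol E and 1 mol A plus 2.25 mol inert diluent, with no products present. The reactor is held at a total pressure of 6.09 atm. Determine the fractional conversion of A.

Basis: 1 mol A initially; let X = conversion of A. Extent ξ = X.
At extent ξ: n_E = 2.63 − X; n_A = 1 − X; n_B = 2X; n_I = 2.25 (inert).
n_T stays at 5.88 (no change in mole number).
With p_i = (n_i/n_T)P, Kp = p_B^2 / (p_E p_A).
This yields a degree-2 equation in X; solving on (0,1), X = 0.525.

X = 0.525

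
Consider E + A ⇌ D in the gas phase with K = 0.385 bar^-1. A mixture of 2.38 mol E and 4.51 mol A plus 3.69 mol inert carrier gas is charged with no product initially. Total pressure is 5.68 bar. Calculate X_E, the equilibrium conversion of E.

X = 0.442

Take 2.38 mol E as basis and let X be its fractional conversion, so ξ = 2.38X.
Species balance: n_E = 2.38 − 2.38X; n_A = 4.51 − 2.38X; n_D = 2.38X; n_I = 3.69 (inert).
n_T = Σnᵢ = 10.6 − 2.38X.
y_i = n_i/n_T, p_i = y_i·P. K = p_D / (p_E p_A).
Equating to 0.385 bar^-1 and solving on 0 < X < 1: X = 0.442.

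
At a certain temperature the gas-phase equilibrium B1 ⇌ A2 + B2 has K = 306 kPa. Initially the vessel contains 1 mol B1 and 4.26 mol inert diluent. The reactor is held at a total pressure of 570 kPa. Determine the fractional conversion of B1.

X = 0.802

Basis: 1 mol B1 initially; let X = conversion of B1. Extent ξ = X.
At extent ξ: n_B1 = 1 − X; n_A2 = X; n_B2 = X; n_I = 4.26 (inert).
Total moles n_T = 5.26 + X.
Mole fractions y_i = n_i/n_T; K = p_A2 p_B2 / (p_B1) with p_i = y_i·P.
This yields a degree-2 equation in X; solving on (0,1), X = 0.802.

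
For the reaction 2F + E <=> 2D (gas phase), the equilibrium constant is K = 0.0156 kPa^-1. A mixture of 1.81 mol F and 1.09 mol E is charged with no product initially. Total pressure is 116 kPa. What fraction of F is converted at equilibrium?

Basis: 1.81 mol F initially; let X = conversion of F. Extent ξ = 0.905X.
Species balance: n_F = 1.81 − 1.81X; n_E = 1.09 − 0.905X; n_D = 1.81X.
Summing: n_T = 2.9 − 0.905X.
y_i = n_i/n_T, p_i = y_i·P. K = p_D^2 / (p_F^2 p_E).
This yields a degree-3 equation in X; solving on (0,1), X = 0.417.

X = 0.417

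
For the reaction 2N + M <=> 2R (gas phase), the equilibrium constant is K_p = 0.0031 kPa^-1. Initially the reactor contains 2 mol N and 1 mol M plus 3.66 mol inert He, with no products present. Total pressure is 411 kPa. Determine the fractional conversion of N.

X = 0.275

Take 2 mol N as basis and let X be its fractional conversion, so ξ = X.
At extent ξ: n_N = 2 − 2X; n_M = 1 − X; n_R = 2X; n_I = 3.66 (inert).
n_T = Σnᵢ = 6.66 − X.
With p_i = (n_i/n_T)P, K_p = p_R^2 / (p_N^2 p_M).
This yields a degree-3 equation in X; solving on (0,1), X = 0.275.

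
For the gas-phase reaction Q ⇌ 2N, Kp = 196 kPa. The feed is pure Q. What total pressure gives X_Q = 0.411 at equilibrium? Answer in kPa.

Let X = conversion of Q (basis 1 mol Q); extent of reaction ξ = X.
Species balance: n_Q = 1 − X; n_N = 2X.
Total moles n_T = 1 + X.
Kp = p_N^2 / (p_Q) with p_i = (n_i/n_T)·P.
At X = 0.411: the mole-fraction product g(X) = Π y_i^ν_i = 0.813. Since Kp = g(X)·P^{1}, P = (Kp/g)^(1/1) = (196/0.813)^(1/1) = 241 kPa.

P = 241 kPa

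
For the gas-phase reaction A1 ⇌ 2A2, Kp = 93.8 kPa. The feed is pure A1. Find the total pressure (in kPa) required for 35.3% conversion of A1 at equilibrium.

P = 165 kPa

Take 1 mol A1 as basis and let X be its fractional conversion, so ξ = X.
Species balance: n_A1 = 1 − X; n_A2 = 2X.
Total moles n_T = 1 + X.
Kp = p_A2^2 / (p_A1) with p_i = (n_i/n_T)·P.
At X = 0.353: the mole-fraction product g(X) = Π y_i^ν_i = 0.5694. Since Kp = g(X)·P^{1}, P = (Kp/g)^(1/1) = (93.8/0.5694)^(1/1) = 165 kPa.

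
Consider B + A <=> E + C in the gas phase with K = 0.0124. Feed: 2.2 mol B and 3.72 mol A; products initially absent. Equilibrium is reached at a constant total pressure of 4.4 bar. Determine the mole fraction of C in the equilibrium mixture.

Take 2.2 mol B as basis and let X be its fractional conversion, so ξ = 2.2X.
Mole table: n_B = 2.2 − 2.2X; n_A = 3.72 − 2.2X; n_E = 2.2X; n_C = 2.2X.
Total moles n_T = 5.92 (Δν = 0, constant).
y_i = n_i/n_T, p_i = y_i·P. K = p_E p_C / (p_B p_A).
Equating to 0.0124 and solving on 0 < X < 1: X = 0.130.
Then n_C = 0.286, n_T = 5.92, so y_C = 0.048.

y_C = 0.048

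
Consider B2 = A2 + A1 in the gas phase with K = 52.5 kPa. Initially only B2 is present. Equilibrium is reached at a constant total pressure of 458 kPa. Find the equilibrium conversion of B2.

X = 0.321

Basis: 1 mol B2 initially; let X = conversion of B2. Extent ξ = X.
Moles: n_B2 = 1 − X; n_A2 = X; n_A1 = X.
Summing: n_T = 1 + X.
Mole fractions y_i = n_i/n_T; K = p_A2 p_A1 / (p_B2) with p_i = y_i·P.
Setting this equal to 52.5 kPa and taking the physical root (0 < X < 1) gives X = 0.321.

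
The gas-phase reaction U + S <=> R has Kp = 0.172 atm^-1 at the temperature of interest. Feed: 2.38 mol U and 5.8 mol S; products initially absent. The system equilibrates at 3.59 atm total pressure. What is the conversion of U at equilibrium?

X = 0.296

Basis: 2.38 mol U initially; let X = conversion of U. Extent ξ = 2.38X.
Mole table: n_U = 2.38 − 2.38X; n_S = 5.8 − 2.38X; n_R = 2.38X.
Total moles n_T = 8.18 − 2.38X.
Mole fractions y_i = n_i/n_T; Kp = p_R / (p_U p_S) with p_i = y_i·P.
Substituting and setting equal to 0.172 atm^-1 gives a polynomial in X; the root in (0,1) is X = 0.296.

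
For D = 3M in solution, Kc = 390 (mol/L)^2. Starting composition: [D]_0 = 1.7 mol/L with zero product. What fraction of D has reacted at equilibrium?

X = 0.869

Let X = conversion of D; extent ξ = 1.7·X mol/L.
Concentrations: [D] = 1.7 − 1.7X; [M] = 5.1X.
Kc = [M]^3 / ([D]).
Equating to 390 (mol/L)^2: the physical root is X = 0.869.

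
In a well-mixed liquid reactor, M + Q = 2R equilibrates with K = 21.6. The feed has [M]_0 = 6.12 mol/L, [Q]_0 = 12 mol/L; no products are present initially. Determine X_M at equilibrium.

X = 0.871

Let X = conversion of M; extent ξ = 6.12·X mol/L.
Concentrations: [M] = 6.12 − 6.12X; [Q] = 12 − 6.12X; [R] = 12.2X.
K = [R]^2 / ([M] [Q]).
This equals 21.6 at X = 0.871 (the root in 0 < X < 1).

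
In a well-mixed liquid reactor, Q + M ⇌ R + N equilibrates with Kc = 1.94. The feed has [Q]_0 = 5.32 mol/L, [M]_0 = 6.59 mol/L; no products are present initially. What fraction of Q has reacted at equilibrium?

X = 0.643

Let X = conversion of Q; extent ξ = 5.32·X mol/L.
Concentrations: [Q] = 5.32 − 5.32X; [M] = 6.59 − 5.32X; [R] = 5.32X; [N] = 5.32X.
Kc = [R] [N] / ([Q] [M]).
Setting equal to 1.94 and solving for X on (0,1) gives X = 0.643.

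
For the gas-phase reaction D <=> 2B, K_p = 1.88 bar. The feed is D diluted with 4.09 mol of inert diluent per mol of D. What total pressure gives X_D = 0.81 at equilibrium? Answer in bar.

Basis: 1 mol D initially; let X = conversion of D. Extent ξ = X.
Moles: n_D = 1 − X; n_B = 2X; n_I = 4.09 (inert).
n_T = Σnᵢ = 5.09 + X.
K_p = p_B^2 / (p_D) with p_i = (n_i/n_T)·P.
At X = 0.81: the mole-fraction product g(X) = Π y_i^ν_i = 2.341. Since K_p = g(X)·P^{1}, P = (K_p/g)^(1/1) = (1.88/2.341)^(1/1) = 0.803 bar.

P = 0.803 bar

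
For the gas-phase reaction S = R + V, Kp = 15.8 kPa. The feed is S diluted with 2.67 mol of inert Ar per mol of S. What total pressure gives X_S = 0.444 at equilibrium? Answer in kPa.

Basis: 1 mol S initially; let X = conversion of S. Extent ξ = X.
At extent ξ: n_S = 1 − X; n_R = X; n_V = X; n_I = 2.67 (inert).
n_T = Σnᵢ = 3.67 + X.
Kp = p_R p_V / (p_S) with p_i = (n_i/n_T)·P.
At X = 0.444: the mole-fraction product g(X) = Π y_i^ν_i = 0.08618. Since Kp = g(X)·P^{1}, P = (Kp/g)^(1/1) = (15.8/0.08618)^(1/1) = 183 kPa.

P = 183 kPa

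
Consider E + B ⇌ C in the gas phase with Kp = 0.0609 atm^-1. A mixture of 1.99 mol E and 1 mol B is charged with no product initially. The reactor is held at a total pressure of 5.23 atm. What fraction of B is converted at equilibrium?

X = 0.170

Basis: 1 mol B initially; let X = conversion of B. Extent ξ = X.
At extent ξ: n_E = 1.99 − X; n_B = 1 − X; n_C = X.
Total moles n_T = 2.99 − X.
y_i = n_i/n_T, p_i = y_i·P. Kp = p_C / (p_E p_B).
This yields a degree-2 equation in X; solving on (0,1), X = 0.170.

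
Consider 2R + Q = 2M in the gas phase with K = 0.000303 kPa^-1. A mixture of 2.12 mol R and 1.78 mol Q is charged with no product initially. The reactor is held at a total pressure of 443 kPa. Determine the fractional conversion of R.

Take 2.12 mol R as basis and let X be its fractional conversion, so ξ = 1.06X.
Species balance: n_R = 2.12 − 2.12X; n_Q = 1.78 − 1.06X; n_M = 2.12X.
Total moles n_T = 3.9 − 1.06X.
y_i = n_i/n_T, p_i = y_i·P. K = p_M^2 / (p_R^2 p_Q).
Substituting and setting equal to 0.000303 kPa^-1 gives a polynomial in X; the root in (0,1) is X = 0.193.

X = 0.193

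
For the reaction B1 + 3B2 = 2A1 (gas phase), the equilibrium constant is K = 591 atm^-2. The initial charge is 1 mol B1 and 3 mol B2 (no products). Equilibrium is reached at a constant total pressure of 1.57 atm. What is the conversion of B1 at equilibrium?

X = 0.859

Let X = conversion of B1 (basis 1 mol B1); extent of reaction ξ = X.
At extent ξ: n_B1 = 1 − X; n_B2 = 3 − 3X; n_A1 = 2X.
n_T = Σnᵢ = 4 − 2X.
Mole fractions y_i = n_i/n_T; K = p_A1^2 / (p_B1 p_B2^3) with p_i = y_i·P.
Equating to 591 atm^-2 and solving on 0 < X < 1: X = 0.859.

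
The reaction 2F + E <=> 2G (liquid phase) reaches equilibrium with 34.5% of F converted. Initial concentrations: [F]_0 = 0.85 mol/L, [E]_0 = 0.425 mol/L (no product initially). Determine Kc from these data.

Kc = 0.997 L/mol

Let X = conversion of F.
Concentrations: [F] = 0.85 − 0.85X; [E] = 0.425 − 0.425X; [G] = 0.85X.
At X = 0.345: [F] = 0.557, [E] = 0.278, [G] = 0.293.
Kc = [G]^2 / ([F]^2 [E]) = 0.997 L/mol.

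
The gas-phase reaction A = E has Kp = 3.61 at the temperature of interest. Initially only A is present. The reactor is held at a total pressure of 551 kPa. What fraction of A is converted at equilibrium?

Take 1 mol A as basis and let X be its fractional conversion, so ξ = X.
At extent ξ: n_A = 1 − X; n_E = X.
n_T stays at 1 (no change in mole number).
y_i = n_i/n_T, p_i = y_i·P. Kp = p_E / (p_A).
Equating to 3.61 and solving on 0 < X < 1: X = 0.783.

X = 0.783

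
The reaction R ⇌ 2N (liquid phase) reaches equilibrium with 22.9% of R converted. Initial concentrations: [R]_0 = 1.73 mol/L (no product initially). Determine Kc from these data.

Let X = conversion of R.
Concentrations: [R] = 1.73 − 1.73X; [N] = 3.46X.
At X = 0.229: [R] = 1.33, [N] = 0.792.
Kc = [N]^2 / ([R]) = 0.471 mol/L.

Kc = 0.471 mol/L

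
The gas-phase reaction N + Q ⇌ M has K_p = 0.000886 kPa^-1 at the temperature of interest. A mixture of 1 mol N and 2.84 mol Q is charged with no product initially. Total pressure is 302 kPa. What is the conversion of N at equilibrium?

X = 0.163

Let X = conversion of N (basis 1 mol N); extent of reaction ξ = X.
Species balance: n_N = 1 − X; n_Q = 2.84 − X; n_M = X.
Total moles n_T = 3.84 − X.
Mole fractions y_i = n_i/n_T; K_p = p_M / (p_N p_Q) with p_i = y_i·P.
Equating to 0.000886 kPa^-1 and solving on 0 < X < 1: X = 0.163.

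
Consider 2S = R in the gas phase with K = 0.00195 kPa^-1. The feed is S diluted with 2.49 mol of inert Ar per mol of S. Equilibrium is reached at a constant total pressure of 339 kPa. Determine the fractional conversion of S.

X = 0.231

Basis: 1 mol S initially; let X = conversion of S. Extent ξ = 0.5X.
At extent ξ: n_S = 1 − X; n_R = 0.5X; n_I = 2.49 (inert).
n_T = Σnᵢ = 3.49 − 0.5X.
With p_i = (n_i/n_T)P, K = p_R / (p_S^2).
Setting this equal to 0.00195 kPa^-1 and taking the physical root (0 < X < 1) gives X = 0.231.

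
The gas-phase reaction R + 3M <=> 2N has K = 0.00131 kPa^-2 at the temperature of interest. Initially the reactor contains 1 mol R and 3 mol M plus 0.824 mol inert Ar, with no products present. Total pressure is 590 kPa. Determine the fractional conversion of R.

X = 0.785

Basis: 1 mol R initially; let X = conversion of R. Extent ξ = X.
Moles: n_R = 1 − X; n_M = 3 − 3X; n_N = 2X; n_I = 0.824 (inert).
Total moles n_T = 4.82 − 2X.
y_i = n_i/n_T, p_i = y_i·P. K = p_N^2 / (p_R p_M^3).
This yields a degree-4 equation in X; solving on (0,1), X = 0.785.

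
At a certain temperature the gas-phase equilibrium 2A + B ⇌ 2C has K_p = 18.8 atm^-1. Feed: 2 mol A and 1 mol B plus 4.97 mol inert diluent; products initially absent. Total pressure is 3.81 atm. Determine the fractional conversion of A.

X = 0.649

Take 2 mol A as basis and let X be its fractional conversion, so ξ = X.
At extent ξ: n_A = 2 − 2X; n_B = 1 − X; n_C = 2X; n_I = 4.97 (inert).
n_T = Σnᵢ = 7.97 − X.
y_i = n_i/n_T, p_i = y_i·P. K_p = p_C^2 / (p_A^2 p_B).
Setting this equal to 18.8 atm^-1 and taking the physical root (0 < X < 1) gives X = 0.649.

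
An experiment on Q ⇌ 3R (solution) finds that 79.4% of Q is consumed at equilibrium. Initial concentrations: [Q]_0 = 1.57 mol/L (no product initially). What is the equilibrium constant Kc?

Kc = 162 (mol/L)^2

Let X = conversion of Q.
Concentrations: [Q] = 1.57 − 1.57X; [R] = 4.71X.
At X = 0.794: [Q] = 0.323, [R] = 3.74.
Kc = [R]^3 / ([Q]) = 162 (mol/L)^2.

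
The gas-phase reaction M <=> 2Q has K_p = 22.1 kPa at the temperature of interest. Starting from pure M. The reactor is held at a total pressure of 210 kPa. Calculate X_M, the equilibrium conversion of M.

X = 0.160

Basis: 1 mol M initially; let X = conversion of M. Extent ξ = X.
Species balance: n_M = 1 − X; n_Q = 2X.
n_T = Σnᵢ = 1 + X.
Mole fractions y_i = n_i/n_T; K_p = p_Q^2 / (p_M) with p_i = y_i·P.
Setting this equal to 22.1 kPa and taking the physical root (0 < X < 1) gives X = 0.160.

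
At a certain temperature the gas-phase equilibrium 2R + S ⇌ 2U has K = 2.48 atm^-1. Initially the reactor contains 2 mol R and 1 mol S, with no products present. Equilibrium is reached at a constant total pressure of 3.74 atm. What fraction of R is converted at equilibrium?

Basis: 2 mol R initially; let X = conversion of R. Extent ξ = X.
Moles: n_R = 2 − 2X; n_S = 1 − X; n_U = 2X.
Summing: n_T = 3 − X.
y_i = n_i/n_T, p_i = y_i·P. K = p_U^2 / (p_R^2 p_S).
Equating to 2.48 atm^-1 and solving on 0 < X < 1: X = 0.563.

X = 0.563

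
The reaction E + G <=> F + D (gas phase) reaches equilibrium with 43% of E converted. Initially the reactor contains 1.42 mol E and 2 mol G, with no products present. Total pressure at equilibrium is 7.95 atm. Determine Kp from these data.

Kp = 0.332

Basis: 1.42 mol E initially; let X = conversion of E. Extent ξ = 1.42X.
Moles: n_E = 1.42 − 1.42X; n_G = 2 − 1.42X; n_F = 1.42X; n_D = 1.42X.
n_T stays at 3.42 (no change in mole number).
At X = 0.43: n_E = 0.809, n_G = 1.39, n_F = 0.611, n_D = 0.611, n_T = 3.42.
p_i = (n_i/n_T)·P. Kp = p_F p_D / (p_E p_G) = 0.332.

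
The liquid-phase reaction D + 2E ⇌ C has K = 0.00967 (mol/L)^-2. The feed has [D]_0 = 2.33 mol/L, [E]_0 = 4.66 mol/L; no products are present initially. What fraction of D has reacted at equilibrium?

X = 0.136

Let X = conversion of D; extent ξ = 2.33·X mol/L.
Concentrations: [D] = 2.33 − 2.33X; [E] = 4.66 − 4.66X; [C] = 2.33X.
K = [C] / ([D] [E]^2).
This equals 0.00967 at X = 0.136 (the root in 0 < X < 1).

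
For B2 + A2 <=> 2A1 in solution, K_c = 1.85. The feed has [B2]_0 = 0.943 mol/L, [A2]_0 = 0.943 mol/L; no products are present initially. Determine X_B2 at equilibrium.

X = 0.405

Let X = conversion of B2; extent ξ = 0.943·X mol/L.
Concentrations: [B2] = 0.943 − 0.943X; [A2] = 0.943 − 0.943X; [A1] = 1.89X.
K_c = [A1]^2 / ([B2] [A2]).
Setting equal to 1.85 and solving for X on (0,1) gives X = 0.405.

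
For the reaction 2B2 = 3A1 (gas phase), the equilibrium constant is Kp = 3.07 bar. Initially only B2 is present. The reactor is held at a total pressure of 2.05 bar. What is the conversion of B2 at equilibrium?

X = 0.511

Take 1 mol B2 as basis and let X be its fractional conversion, so ξ = 0.5X.
At extent ξ: n_B2 = 1 − X; n_A1 = 1.5X.
Total moles n_T = 1 + 0.5X.
y_i = n_i/n_T, p_i = y_i·P. Kp = p_A1^3 / (p_B2^2).
Substituting and setting equal to 3.07 bar gives a polynomial in X; the root in (0,1) is X = 0.511.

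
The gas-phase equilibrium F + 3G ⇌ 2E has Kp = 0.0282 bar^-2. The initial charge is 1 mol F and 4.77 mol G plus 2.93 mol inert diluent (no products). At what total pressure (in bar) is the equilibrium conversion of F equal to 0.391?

Basis: 1 mol F initially; let X = conversion of F. Extent ξ = X.
Mole table: n_F = 1 − X; n_G = 4.77 − 3X; n_E = 2X; n_I = 2.93 (inert).
Summing: n_T = 8.7 − 2X.
Kp = p_E^2 / (p_F p_G^3) with p_i = (n_i/n_T)·P.
At X = 0.391: the mole-fraction product g(X) = Π y_i^ν_i = 1.353. Since Kp = g(X)·P^{-2}, P = (g/Kp)^(1/2) = (1.353/0.0282)^(1/2) = 6.93 bar.

P = 6.93 bar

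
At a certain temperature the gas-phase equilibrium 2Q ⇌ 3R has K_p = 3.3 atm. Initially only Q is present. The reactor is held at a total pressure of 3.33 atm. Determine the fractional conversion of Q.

X = 0.468

Basis: 1 mol Q initially; let X = conversion of Q. Extent ξ = 0.5X.
Mole table: n_Q = 1 − X; n_R = 1.5X.
Total moles n_T = 1 + 0.5X.
Mole fractions y_i = n_i/n_T; K_p = p_R^3 / (p_Q^2) with p_i = y_i·P.
Setting this equal to 3.3 atm and taking the physical root (0 < X < 1) gives X = 0.468.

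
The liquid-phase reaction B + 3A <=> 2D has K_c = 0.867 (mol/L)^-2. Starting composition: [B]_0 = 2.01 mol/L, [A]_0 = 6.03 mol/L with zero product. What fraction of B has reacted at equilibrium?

X = 0.638

Let X = conversion of B; extent ξ = 2.01·X mol/L.
Concentrations: [B] = 2.01 − 2.01X; [A] = 6.03 − 6.03X; [D] = 4.02X.
K_c = [D]^2 / ([B] [A]^3).
Solving K_c = 0.867 for X ∈ (0,1): X = 0.638.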